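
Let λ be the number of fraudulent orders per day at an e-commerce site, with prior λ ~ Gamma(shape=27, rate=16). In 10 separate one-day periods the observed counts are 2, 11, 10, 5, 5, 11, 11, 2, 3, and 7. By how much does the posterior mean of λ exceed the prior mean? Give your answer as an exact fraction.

Total count: 2 + 11 + 10 + 5 + 5 + 11 + 11 + 2 + 3 + 7 = 67.
Total exposure: 10 days.
Posterior: α' = 27 + 67 = 94, β' = 16 + 10 = 26.
Posterior mean = 94/26 = 47/13; prior mean = 27/16 = 27/16. Difference = 47/13 − 27/16 = 401/208.

401/208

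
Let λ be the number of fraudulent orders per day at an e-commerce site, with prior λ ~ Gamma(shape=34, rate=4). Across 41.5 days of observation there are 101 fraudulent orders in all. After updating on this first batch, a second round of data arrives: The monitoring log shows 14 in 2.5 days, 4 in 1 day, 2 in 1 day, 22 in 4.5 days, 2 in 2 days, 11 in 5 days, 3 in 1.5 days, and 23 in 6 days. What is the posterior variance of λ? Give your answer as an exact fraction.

24/529

Total count 101 over total exposure 41.5 days.
After the first batch: Gamma(34 + 101, 4 + 41.5) = Gamma(135, 91/2).
Total count: 14 + 4 + 2 + 22 + 2 + 11 + 3 + 23 = 81.
Total exposure: 2.5 + 1 + 1 + 4.5 + 2 + 5 + 1.5 + 6 = 23.5 days.
After the second batch: Gamma(135 + 81, 91/2 + 23.5) = Gamma(216, 69).
Posterior variance = α'/β'² = 216/4761 = 24/529.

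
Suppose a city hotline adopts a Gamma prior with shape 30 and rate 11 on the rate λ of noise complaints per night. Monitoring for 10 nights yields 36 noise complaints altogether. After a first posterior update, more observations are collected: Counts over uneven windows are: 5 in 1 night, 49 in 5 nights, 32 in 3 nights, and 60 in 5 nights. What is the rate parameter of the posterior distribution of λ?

35

Total count 36 over total exposure 10 nights.
After the first batch: Gamma(30 + 36, 11 + 10) = Gamma(66, 21).
Total count: 5 + 49 + 32 + 60 = 146.
Total exposure: 1 + 5 + 3 + 5 = 14 nights.
After the second batch: Gamma(66 + 146, 21 + 14) = Gamma(212, 35).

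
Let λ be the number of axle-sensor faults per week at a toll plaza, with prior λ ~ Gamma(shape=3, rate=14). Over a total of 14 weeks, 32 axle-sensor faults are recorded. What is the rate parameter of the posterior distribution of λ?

Total count 32 over total exposure 14 weeks.
Gamma(α, β) with Poisson data over total exposure Σt gives posterior Gamma(α+Σx, β+Σt) = Gamma(35, 28).

28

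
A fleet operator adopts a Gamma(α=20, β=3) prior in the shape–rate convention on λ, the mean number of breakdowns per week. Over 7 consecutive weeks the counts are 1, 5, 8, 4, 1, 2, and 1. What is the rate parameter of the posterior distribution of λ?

10

Total count: 1 + 5 + 8 + 4 + 1 + 2 + 1 = 22.
Total exposure: 7 weeks.
By Gamma–Poisson conjugacy, the posterior is Gamma(α + Σx, β + Σt) = Gamma(20 + 22, 3 + 7) = Gamma(42, 10).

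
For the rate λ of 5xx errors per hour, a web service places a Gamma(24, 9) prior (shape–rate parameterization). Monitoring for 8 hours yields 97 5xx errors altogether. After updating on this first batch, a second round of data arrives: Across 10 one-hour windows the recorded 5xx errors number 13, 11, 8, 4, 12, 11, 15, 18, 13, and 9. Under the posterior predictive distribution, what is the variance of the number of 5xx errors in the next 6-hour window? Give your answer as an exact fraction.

5170/81

Total count 97 over total exposure 8 hours.
After the first batch: Gamma(24 + 97, 9 + 8) = Gamma(121, 17).
Total count: 13 + 11 + 8 + 4 + 12 + 11 + 15 + 18 + 13 + 9 = 114.
Total exposure: 10 hours.
After the second batch: Gamma(121 + 114, 17 + 10) = Gamma(235, 27).
The posterior predictive for a window of length T is Negative Binomial with variance T·α'·(β'+T)/β'² = 6·235·33/729 = 5170/81.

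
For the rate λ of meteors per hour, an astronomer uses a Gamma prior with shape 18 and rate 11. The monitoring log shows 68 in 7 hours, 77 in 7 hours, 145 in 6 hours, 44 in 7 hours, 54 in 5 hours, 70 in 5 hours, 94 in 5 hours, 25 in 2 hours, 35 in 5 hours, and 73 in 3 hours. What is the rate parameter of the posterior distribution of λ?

Total count: 68 + 77 + 145 + 44 + 54 + 70 + 94 + 25 + 35 + 73 = 685.
Total exposure: 7 + 7 + 6 + 7 + 5 + 5 + 5 + 2 + 5 + 3 = 52 hours.
Gamma(α, β) with Poisson data over total exposure Σt gives posterior Gamma(α+Σx, β+Σt) = Gamma(703, 63).

63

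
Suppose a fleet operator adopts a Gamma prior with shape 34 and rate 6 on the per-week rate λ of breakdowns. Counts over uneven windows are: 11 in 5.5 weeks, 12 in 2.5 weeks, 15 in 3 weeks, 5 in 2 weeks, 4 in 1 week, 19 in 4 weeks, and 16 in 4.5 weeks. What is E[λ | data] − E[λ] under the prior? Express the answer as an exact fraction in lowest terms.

-91/57

Total count: 11 + 12 + 15 + 5 + 4 + 19 + 16 = 82.
Total exposure: 5.5 + 2.5 + 3 + 2 + 1 + 4 + 4.5 = 22.5 weeks.
Posterior: α' = 34 + 82 = 116, β' = 6 + 22.5 = 57/2.
Posterior mean = 116/(57/2) = 232/57; prior mean = 34/6 = 17/3. Difference = 232/57 − 17/3 = -91/57.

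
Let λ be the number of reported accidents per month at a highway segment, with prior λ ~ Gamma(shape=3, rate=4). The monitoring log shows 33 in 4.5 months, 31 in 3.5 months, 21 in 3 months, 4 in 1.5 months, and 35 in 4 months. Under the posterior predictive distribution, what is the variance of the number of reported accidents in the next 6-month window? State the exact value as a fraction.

Total count: 33 + 31 + 21 + 4 + 35 = 124.
Total exposure: 4.5 + 3.5 + 3 + 1.5 + 4 = 16.5 months.
The Gamma prior is conjugate for the Poisson rate, so λ | data ~ Gamma(3+124, 4+16.5) = Gamma(127, 41/2).
The posterior predictive for a window of length T is Negative Binomial with variance T·α'·(β'+T)/β'² = 6·127·(53/2)/(1681/4) = 80772/1681.

80772/1681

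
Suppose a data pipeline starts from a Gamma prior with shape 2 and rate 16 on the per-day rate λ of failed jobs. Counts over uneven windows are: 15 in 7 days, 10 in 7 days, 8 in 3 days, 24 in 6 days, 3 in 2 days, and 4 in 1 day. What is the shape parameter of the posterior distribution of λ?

Total count: 15 + 10 + 8 + 24 + 3 + 4 = 64.
Total exposure: 7 + 7 + 3 + 6 + 2 + 1 = 26 days.
Conjugate update: add total count to the shape and total exposure to the rate, giving Gamma(66, 42).

66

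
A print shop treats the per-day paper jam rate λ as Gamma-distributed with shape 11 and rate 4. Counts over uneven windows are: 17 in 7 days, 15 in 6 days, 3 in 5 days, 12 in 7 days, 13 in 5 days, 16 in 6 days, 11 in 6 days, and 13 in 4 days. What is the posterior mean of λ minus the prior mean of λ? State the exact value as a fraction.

-53/100

Total count: 17 + 15 + 3 + 12 + 13 + 16 + 11 + 13 = 100.
Total exposure: 7 + 6 + 5 + 7 + 5 + 6 + 6 + 4 = 46 days.
Gamma(α, β) with Poisson data over total exposure Σt gives posterior Gamma(α+Σx, β+Σt) = Gamma(111, 50).
Posterior mean = 111/50 = 111/50; prior mean = 11/4 = 11/4. Difference = 111/50 − 11/4 = -53/100.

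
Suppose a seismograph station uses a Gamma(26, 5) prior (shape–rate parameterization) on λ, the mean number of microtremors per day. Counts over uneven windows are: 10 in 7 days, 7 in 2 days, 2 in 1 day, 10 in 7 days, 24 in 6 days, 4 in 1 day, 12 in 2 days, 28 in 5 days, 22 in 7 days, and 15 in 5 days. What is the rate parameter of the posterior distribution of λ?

Total count: 10 + 7 + 2 + 10 + 24 + 4 + 12 + 28 + 22 + 15 = 134.
Total exposure: 7 + 2 + 1 + 7 + 6 + 1 + 2 + 5 + 7 + 5 = 43 days.
The Gamma prior is conjugate for the Poisson rate, so λ | data ~ Gamma(26+134, 5+43) = Gamma(160, 48).

48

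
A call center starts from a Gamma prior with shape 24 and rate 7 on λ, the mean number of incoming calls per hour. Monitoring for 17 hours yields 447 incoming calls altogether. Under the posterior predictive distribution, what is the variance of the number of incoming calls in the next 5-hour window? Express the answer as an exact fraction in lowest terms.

Total count 447 over total exposure 17 hours.
By Gamma–Poisson conjugacy, the posterior is Gamma(α + Σx, β + Σt) = Gamma(24 + 447, 7 + 17) = Gamma(471, 24).
The posterior predictive for a window of length T is Negative Binomial with variance T·α'·(β'+T)/β'² = 5·471·29/576 = 22765/192.

22765/192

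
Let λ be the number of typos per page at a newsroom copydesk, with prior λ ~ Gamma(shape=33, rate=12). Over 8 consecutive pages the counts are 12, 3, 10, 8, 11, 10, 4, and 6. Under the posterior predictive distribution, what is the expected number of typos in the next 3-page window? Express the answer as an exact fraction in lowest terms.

291/20

Total count: 12 + 3 + 10 + 8 + 11 + 10 + 4 + 6 = 64.
Total exposure: 8 pages.
Gamma(α, β) with Poisson data over total exposure Σt gives posterior Gamma(α+Σx, β+Σt) = Gamma(97, 20).
Predictive mean over a 3-page window = T·E[λ|data] = 3·97/20 = 291/20.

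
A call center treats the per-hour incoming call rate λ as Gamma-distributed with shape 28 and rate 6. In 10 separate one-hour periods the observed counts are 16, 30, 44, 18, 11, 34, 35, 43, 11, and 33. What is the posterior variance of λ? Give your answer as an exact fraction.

Total count: 16 + 30 + 44 + 18 + 11 + 34 + 35 + 43 + 11 + 33 = 275.
Total exposure: 10 hours.
Posterior: α' = 28 + 275 = 303, β' = 6 + 10 = 16.
Posterior variance = α'/β'² = 303/256.

303/256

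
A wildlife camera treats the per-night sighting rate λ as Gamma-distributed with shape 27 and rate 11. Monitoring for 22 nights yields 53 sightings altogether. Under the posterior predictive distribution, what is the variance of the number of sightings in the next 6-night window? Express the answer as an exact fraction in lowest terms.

Total count 53 over total exposure 22 nights.
By Gamma–Poisson conjugacy, the posterior is Gamma(α + Σx, β + Σt) = Gamma(27 + 53, 11 + 22) = Gamma(80, 33).
The posterior predictive for a window of length T is Negative Binomial with variance T·α'·(β'+T)/β'² = 6·80·39/1089 = 2080/121.

2080/121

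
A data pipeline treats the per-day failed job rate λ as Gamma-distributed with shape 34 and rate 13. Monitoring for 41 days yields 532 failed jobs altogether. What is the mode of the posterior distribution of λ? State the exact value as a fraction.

Total count 532 over total exposure 41 days.
By Gamma–Poisson conjugacy, the posterior is Gamma(α + Σx, β + Σt) = Gamma(34 + 532, 13 + 41) = Gamma(566, 54).
Posterior mode = (α'−1)/β' = 565/54.

565/54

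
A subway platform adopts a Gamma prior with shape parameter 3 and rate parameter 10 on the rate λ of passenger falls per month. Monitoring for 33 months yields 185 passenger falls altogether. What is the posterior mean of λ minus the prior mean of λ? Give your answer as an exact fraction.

Total count 185 over total exposure 33 months.
Gamma(α, β) with Poisson data over total exposure Σt gives posterior Gamma(α+Σx, β+Σt) = Gamma(188, 43).
Posterior mean = 188/43 = 188/43; prior mean = 3/10 = 3/10. Difference = 188/43 − 3/10 = 1751/430.

1751/430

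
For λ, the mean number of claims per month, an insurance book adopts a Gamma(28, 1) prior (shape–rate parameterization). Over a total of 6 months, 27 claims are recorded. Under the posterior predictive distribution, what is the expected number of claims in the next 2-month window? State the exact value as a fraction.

Total count 27 over total exposure 6 months.
Posterior: α' = 28 + 27 = 55, β' = 1 + 6 = 7.
Predictive mean over a 2-month window = T·E[λ|data] = 2·55/7 = 110/7.

110/7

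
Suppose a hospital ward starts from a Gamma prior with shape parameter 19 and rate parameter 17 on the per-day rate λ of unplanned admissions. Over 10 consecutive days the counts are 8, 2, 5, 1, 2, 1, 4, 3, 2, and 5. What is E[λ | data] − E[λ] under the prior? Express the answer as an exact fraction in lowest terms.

Total count: 8 + 2 + 5 + 1 + 2 + 1 + 4 + 3 + 2 + 5 = 33.
Total exposure: 10 days.
By Gamma–Poisson conjugacy, the posterior is Gamma(α + Σx, β + Σt) = Gamma(19 + 33, 17 + 10) = Gamma(52, 27).
Posterior mean = 52/27 = 52/27; prior mean = 19/17 = 19/17. Difference = 52/27 − 19/17 = 371/459.

371/459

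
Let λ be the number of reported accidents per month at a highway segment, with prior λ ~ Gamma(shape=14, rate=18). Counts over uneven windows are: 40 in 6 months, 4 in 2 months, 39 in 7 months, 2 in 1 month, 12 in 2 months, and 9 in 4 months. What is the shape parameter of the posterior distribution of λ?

Total count: 40 + 4 + 39 + 2 + 12 + 9 = 106.
Total exposure: 6 + 2 + 7 + 1 + 2 + 4 = 22 months.
Gamma(α, β) with Poisson data over total exposure Σt gives posterior Gamma(α+Σx, β+Σt) = Gamma(120, 40).

120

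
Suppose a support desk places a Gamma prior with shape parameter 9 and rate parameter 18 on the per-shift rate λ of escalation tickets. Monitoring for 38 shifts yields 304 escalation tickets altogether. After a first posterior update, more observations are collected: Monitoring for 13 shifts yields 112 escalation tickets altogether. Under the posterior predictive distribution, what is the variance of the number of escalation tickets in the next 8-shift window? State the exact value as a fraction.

261800/4761

Total count 304 over total exposure 38 shifts.
After the first batch: Gamma(9 + 304, 18 + 38) = Gamma(313, 56).
Total count 112 over total exposure 13 shifts.
After the second batch: Gamma(313 + 112, 56 + 13) = Gamma(425, 69).
The posterior predictive for a window of length T is Negative Binomial with variance T·α'·(β'+T)/β'² = 8·425·77/4761 = 261800/4761.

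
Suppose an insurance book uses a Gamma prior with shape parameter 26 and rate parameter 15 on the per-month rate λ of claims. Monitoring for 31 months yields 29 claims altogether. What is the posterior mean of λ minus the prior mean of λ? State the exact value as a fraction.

-371/690

Total count 29 over total exposure 31 months.
By Gamma–Poisson conjugacy, the posterior is Gamma(α + Σx, β + Σt) = Gamma(26 + 29, 15 + 31) = Gamma(55, 46).
Posterior mean = 55/46 = 55/46; prior mean = 26/15 = 26/15. Difference = 55/46 − 26/15 = -371/690.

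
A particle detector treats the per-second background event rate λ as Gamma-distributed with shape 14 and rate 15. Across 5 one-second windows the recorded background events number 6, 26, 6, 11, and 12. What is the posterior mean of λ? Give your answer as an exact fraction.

15/4

Total count: 6 + 26 + 6 + 11 + 12 = 61.
Total exposure: 5 seconds.
Gamma(α, β) with Poisson data over total exposure Σt gives posterior Gamma(α+Σx, β+Σt) = Gamma(75, 20).
Posterior mean = α'/β' = 75/20 = 15/4.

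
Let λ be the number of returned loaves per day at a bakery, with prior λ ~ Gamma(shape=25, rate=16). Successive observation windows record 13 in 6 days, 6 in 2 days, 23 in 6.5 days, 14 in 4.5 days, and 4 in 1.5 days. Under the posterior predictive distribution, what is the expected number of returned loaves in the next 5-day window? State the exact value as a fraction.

Total count: 13 + 6 + 23 + 14 + 4 = 60.
Total exposure: 6 + 2 + 6.5 + 4.5 + 1.5 = 20.5 days.
Posterior: α' = 25 + 60 = 85, β' = 16 + 20.5 = 73/2.
Predictive mean over a 5-day window = T·E[λ|data] = 5·85/(73/2) = 850/73.

850/73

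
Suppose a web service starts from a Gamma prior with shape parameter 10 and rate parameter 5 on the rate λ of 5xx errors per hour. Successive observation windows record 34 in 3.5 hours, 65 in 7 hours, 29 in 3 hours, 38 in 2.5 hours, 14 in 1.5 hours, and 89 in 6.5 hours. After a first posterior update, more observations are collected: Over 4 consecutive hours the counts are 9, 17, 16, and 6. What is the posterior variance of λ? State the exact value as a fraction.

109/363

Total count: 34 + 65 + 29 + 38 + 14 + 89 = 269.
Total exposure: 3.5 + 7 + 3 + 2.5 + 1.5 + 6.5 = 24 hours.
After the first batch: Gamma(10 + 269, 5 + 24) = Gamma(279, 29).
Total count: 9 + 17 + 16 + 6 = 48.
Total exposure: 4 hours.
After the second batch: Gamma(279 + 48, 29 + 4) = Gamma(327, 33).
Posterior variance = α'/β'² = 327/1089 = 109/363.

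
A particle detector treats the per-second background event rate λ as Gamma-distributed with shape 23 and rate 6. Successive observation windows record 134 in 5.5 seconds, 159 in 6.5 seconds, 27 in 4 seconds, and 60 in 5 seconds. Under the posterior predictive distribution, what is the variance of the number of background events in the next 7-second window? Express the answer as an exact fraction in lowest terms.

Total count: 134 + 159 + 27 + 60 = 380.
Total exposure: 5.5 + 6.5 + 4 + 5 = 21 seconds.
By Gamma–Poisson conjugacy, the posterior is Gamma(α + Σx, β + Σt) = Gamma(23 + 380, 6 + 21) = Gamma(403, 27).
The posterior predictive for a window of length T is Negative Binomial with variance T·α'·(β'+T)/β'² = 7·403·34/729 = 95914/729.

95914/729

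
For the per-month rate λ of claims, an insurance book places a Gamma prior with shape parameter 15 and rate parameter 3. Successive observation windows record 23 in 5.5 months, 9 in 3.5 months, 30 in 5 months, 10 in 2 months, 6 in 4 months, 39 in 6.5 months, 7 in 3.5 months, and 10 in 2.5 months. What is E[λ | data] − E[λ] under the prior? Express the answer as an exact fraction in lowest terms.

-57/71

Total count: 23 + 9 + 30 + 10 + 6 + 39 + 7 + 10 = 134.
Total exposure: 5.5 + 3.5 + 5 + 2 + 4 + 6.5 + 3.5 + 2.5 = 32.5 months.
Conjugate update: add total count to the shape and total exposure to the rate, giving Gamma(149, 71/2).
Posterior mean = 149/(71/2) = 298/71; prior mean = 15/3 = 5. Difference = 298/71 − 5 = -57/71.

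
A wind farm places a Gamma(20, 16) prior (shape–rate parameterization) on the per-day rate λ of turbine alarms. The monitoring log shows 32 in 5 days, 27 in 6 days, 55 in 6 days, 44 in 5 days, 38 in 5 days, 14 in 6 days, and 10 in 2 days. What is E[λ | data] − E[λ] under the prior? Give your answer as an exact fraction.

235/68

Total count: 32 + 27 + 55 + 44 + 38 + 14 + 10 = 220.
Total exposure: 5 + 6 + 6 + 5 + 5 + 6 + 2 = 35 days.
The Gamma prior is conjugate for the Poisson rate, so λ | data ~ Gamma(20+220, 16+35) = Gamma(240, 51).
Posterior mean = 240/51 = 80/17; prior mean = 20/16 = 5/4. Difference = 80/17 − 5/4 = 235/68.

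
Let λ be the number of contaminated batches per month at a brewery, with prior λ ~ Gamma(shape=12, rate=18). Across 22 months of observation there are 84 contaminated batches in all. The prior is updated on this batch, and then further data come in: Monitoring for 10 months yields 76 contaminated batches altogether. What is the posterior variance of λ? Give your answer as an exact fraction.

43/625

Total count 84 over total exposure 22 months.
After the first batch: Gamma(12 + 84, 18 + 22) = Gamma(96, 40).
Total count 76 over total exposure 10 months.
After the second batch: Gamma(96 + 76, 40 + 10) = Gamma(172, 50).
Posterior variance = α'/β'² = 172/2500 = 43/625.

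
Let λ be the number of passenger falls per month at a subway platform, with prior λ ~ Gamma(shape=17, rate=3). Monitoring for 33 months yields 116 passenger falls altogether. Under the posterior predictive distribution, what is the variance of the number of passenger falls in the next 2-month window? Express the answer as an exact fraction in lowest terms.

2527/324

Total count 116 over total exposure 33 months.
By Gamma–Poisson conjugacy, the posterior is Gamma(α + Σx, β + Σt) = Gamma(17 + 116, 3 + 33) = Gamma(133, 36).
The posterior predictive for a window of length T is Negative Binomial with variance T·α'·(β'+T)/β'² = 2·133·38/1296 = 2527/324.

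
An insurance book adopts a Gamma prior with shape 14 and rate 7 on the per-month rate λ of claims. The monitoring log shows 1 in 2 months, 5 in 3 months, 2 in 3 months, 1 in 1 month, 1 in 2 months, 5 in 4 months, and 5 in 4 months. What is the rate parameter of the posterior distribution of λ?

26

Total count: 1 + 5 + 2 + 1 + 1 + 5 + 5 = 20.
Total exposure: 2 + 3 + 3 + 1 + 2 + 4 + 4 = 19 months.
By Gamma–Poisson conjugacy, the posterior is Gamma(α + Σx, β + Σt) = Gamma(14 + 20, 7 + 19) = Gamma(34, 26).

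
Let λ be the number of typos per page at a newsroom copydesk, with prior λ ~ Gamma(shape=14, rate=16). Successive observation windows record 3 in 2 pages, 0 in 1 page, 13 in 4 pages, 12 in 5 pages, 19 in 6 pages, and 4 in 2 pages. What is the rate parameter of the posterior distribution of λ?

36

Total count: 3 + 0 + 13 + 12 + 19 + 4 = 51.
Total exposure: 2 + 1 + 4 + 5 + 6 + 2 = 20 pages.
Posterior: α' = 14 + 51 = 65, β' = 16 + 20 = 36.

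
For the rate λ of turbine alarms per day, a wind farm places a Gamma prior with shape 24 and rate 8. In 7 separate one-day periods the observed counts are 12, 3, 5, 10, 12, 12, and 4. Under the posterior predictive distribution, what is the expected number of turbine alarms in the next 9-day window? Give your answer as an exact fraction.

246/5

Total count: 12 + 3 + 5 + 10 + 12 + 12 + 4 = 58.
Total exposure: 7 days.
By Gamma–Poisson conjugacy, the posterior is Gamma(α + Σx, β + Σt) = Gamma(24 + 58, 8 + 7) = Gamma(82, 15).
Predictive mean over a 9-day window = T·E[λ|data] = 9·82/15 = 246/5.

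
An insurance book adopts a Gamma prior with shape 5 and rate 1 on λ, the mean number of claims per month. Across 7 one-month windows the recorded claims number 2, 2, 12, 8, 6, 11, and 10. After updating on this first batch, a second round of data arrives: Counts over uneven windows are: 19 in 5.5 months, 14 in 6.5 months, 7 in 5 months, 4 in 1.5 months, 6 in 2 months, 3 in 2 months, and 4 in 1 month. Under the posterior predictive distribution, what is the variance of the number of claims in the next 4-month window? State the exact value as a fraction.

Total count: 2 + 2 + 12 + 8 + 6 + 11 + 10 = 51.
Total exposure: 7 months.
After the first batch: Gamma(5 + 51, 1 + 7) = Gamma(56, 8).
Total count: 19 + 14 + 7 + 4 + 6 + 3 + 4 = 57.
Total exposure: 5.5 + 6.5 + 5 + 1.5 + 2 + 2 + 1 = 23.5 months.
After the second batch: Gamma(56 + 57, 8 + 23.5) = Gamma(113, 63/2).
The posterior predictive for a window of length T is Negative Binomial with variance T·α'·(β'+T)/β'² = 4·113·(71/2)/(3969/4) = 64184/3969.

64184/3969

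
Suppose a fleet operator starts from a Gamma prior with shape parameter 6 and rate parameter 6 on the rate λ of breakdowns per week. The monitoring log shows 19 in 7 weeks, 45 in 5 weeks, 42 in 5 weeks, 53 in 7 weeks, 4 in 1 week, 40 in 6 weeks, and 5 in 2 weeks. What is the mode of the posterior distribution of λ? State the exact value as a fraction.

71/13

Total count: 19 + 45 + 42 + 53 + 4 + 40 + 5 = 208.
Total exposure: 7 + 5 + 5 + 7 + 1 + 6 + 2 = 33 weeks.
The Gamma prior is conjugate for the Poisson rate, so λ | data ~ Gamma(6+208, 6+33) = Gamma(214, 39).
Posterior mode = (α'−1)/β' = 213/39 = 71/13.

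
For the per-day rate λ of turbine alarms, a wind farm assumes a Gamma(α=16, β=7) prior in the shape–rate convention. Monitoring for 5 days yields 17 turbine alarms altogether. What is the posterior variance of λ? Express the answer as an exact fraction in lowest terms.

Total count 17 over total exposure 5 days.
Conjugate update: add total count to the shape and total exposure to the rate, giving Gamma(33, 12).
Posterior variance = α'/β'² = 33/144 = 11/48.

11/48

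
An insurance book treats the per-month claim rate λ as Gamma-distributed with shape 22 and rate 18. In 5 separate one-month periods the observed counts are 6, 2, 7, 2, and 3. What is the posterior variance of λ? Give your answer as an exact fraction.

Total count: 6 + 2 + 7 + 2 + 3 = 20.
Total exposure: 5 months.
Gamma(α, β) with Poisson data over total exposure Σt gives posterior Gamma(α+Σx, β+Σt) = Gamma(42, 23).
Posterior variance = α'/β'² = 42/529.

42/529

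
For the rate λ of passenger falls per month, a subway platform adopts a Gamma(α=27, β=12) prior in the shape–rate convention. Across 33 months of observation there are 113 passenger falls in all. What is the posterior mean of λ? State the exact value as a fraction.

Total count 113 over total exposure 33 months.
By Gamma–Poisson conjugacy, the posterior is Gamma(α + Σx, β + Σt) = Gamma(27 + 113, 12 + 33) = Gamma(140, 45).
Posterior mean = α'/β' = 140/45 = 28/9.

28/9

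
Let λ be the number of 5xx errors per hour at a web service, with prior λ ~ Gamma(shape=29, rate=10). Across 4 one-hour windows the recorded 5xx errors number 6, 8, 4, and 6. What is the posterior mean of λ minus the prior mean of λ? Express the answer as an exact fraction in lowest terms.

31/35

Total count: 6 + 8 + 4 + 6 = 24.
Total exposure: 4 hours.
The Gamma prior is conjugate for the Poisson rate, so λ | data ~ Gamma(29+24, 10+4) = Gamma(53, 14).
Posterior mean = 53/14 = 53/14; prior mean = 29/10 = 29/10. Difference = 53/14 − 29/10 = 31/35.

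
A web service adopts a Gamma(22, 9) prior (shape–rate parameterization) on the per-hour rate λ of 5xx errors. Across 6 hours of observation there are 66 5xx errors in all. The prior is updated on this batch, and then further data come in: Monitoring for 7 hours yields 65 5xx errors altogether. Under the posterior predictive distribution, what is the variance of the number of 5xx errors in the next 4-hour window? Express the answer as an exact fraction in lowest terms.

Total count 66 over total exposure 6 hours.
After the first batch: Gamma(22 + 66, 9 + 6) = Gamma(88, 15).
Total count 65 over total exposure 7 hours.
After the second batch: Gamma(88 + 65, 15 + 7) = Gamma(153, 22).
The posterior predictive for a window of length T is Negative Binomial with variance T·α'·(β'+T)/β'² = 4·153·26/484 = 3978/121.

3978/121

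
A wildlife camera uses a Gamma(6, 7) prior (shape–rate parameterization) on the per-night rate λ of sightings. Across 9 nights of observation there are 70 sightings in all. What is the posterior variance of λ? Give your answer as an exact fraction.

Total count 70 over total exposure 9 nights.
The Gamma prior is conjugate for the Poisson rate, so λ | data ~ Gamma(6+70, 7+9) = Gamma(76, 16).
Posterior variance = α'/β'² = 76/256 = 19/64.

19/64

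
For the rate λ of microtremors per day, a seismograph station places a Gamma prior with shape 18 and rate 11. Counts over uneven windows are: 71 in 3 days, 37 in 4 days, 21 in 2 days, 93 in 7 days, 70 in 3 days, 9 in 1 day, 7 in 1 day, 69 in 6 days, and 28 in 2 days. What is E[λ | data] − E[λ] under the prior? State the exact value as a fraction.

3933/440

Total count: 71 + 37 + 21 + 93 + 70 + 9 + 7 + 69 + 28 = 405.
Total exposure: 3 + 4 + 2 + 7 + 3 + 1 + 1 + 6 + 2 = 29 days.
Conjugate update: add total count to the shape and total exposure to the rate, giving Gamma(423, 40).
Posterior mean = 423/40 = 423/40; prior mean = 18/11 = 18/11. Difference = 423/40 − 18/11 = 3933/440.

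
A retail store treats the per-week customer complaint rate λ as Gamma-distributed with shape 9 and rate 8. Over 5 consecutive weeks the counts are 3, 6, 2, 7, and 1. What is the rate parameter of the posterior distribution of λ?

13

Total count: 3 + 6 + 2 + 7 + 1 = 19.
Total exposure: 5 weeks.
Posterior: α' = 9 + 19 = 28, β' = 8 + 5 = 13.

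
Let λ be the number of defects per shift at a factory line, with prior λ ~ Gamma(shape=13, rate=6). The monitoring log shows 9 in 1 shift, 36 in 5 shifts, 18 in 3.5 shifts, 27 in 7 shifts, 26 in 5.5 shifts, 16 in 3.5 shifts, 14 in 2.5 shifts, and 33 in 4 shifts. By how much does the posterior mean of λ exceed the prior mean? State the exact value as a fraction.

329/114

Total count: 9 + 36 + 18 + 27 + 26 + 16 + 14 + 33 = 179.
Total exposure: 1 + 5 + 3.5 + 7 + 5.5 + 3.5 + 2.5 + 4 = 32 shifts.
By Gamma–Poisson conjugacy, the posterior is Gamma(α + Σx, β + Σt) = Gamma(13 + 179, 6 + 32) = Gamma(192, 38).
Posterior mean = 192/38 = 96/19; prior mean = 13/6 = 13/6. Difference = 96/19 − 13/6 = 329/114.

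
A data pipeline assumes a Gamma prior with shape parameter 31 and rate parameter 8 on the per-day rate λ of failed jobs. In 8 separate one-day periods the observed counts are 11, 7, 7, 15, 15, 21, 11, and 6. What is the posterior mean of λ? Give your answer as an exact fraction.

31/4

Total count: 11 + 7 + 7 + 15 + 15 + 21 + 11 + 6 = 93.
Total exposure: 8 days.
The Gamma prior is conjugate for the Poisson rate, so λ | data ~ Gamma(31+93, 8+8) = Gamma(124, 16).
Posterior mean = α'/β' = 124/16 = 31/4.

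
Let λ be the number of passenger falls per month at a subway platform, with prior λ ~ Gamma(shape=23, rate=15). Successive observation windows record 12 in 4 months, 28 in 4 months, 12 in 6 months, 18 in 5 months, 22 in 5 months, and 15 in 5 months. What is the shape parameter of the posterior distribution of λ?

Total count: 12 + 28 + 12 + 18 + 22 + 15 = 107.
Total exposure: 4 + 4 + 6 + 5 + 5 + 5 = 29 months.
Gamma(α, β) with Poisson data over total exposure Σt gives posterior Gamma(α+Σx, β+Σt) = Gamma(130, 44).

130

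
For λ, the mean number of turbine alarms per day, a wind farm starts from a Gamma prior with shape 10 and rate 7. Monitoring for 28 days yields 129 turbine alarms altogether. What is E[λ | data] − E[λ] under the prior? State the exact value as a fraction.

Total count 129 over total exposure 28 days.
Gamma(α, β) with Poisson data over total exposure Σt gives posterior Gamma(α+Σx, β+Σt) = Gamma(139, 35).
Posterior mean = 139/35 = 139/35; prior mean = 10/7 = 10/7. Difference = 139/35 − 10/7 = 89/35.

89/35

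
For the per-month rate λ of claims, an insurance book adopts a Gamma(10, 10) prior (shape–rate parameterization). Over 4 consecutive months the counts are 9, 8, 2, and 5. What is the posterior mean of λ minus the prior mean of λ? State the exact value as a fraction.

10/7

Total count: 9 + 8 + 2 + 5 = 24.
Total exposure: 4 months.
By Gamma–Poisson conjugacy, the posterior is Gamma(α + Σx, β + Σt) = Gamma(10 + 24, 10 + 4) = Gamma(34, 14).
Posterior mean = 34/14 = 17/7; prior mean = 10/10 = 1. Difference = 17/7 − 1 = 10/7.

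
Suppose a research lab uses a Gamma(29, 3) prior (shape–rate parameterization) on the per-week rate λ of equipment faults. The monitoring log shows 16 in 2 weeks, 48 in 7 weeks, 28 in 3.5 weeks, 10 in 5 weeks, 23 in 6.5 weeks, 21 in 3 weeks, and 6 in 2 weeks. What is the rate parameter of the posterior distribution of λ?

Total count: 16 + 48 + 28 + 10 + 23 + 21 + 6 = 152.
Total exposure: 2 + 7 + 3.5 + 5 + 6.5 + 3 + 2 = 29 weeks.
Conjugate update: add total count to the shape and total exposure to the rate, giving Gamma(181, 32).

32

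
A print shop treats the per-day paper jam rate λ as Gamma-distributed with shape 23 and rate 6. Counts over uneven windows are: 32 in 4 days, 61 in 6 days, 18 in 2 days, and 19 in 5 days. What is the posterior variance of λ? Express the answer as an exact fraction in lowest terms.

153/529

Total count: 32 + 61 + 18 + 19 = 130.
Total exposure: 4 + 6 + 2 + 5 = 17 days.
The Gamma prior is conjugate for the Poisson rate, so λ | data ~ Gamma(23+130, 6+17) = Gamma(153, 23).
Posterior variance = α'/β'² = 153/529.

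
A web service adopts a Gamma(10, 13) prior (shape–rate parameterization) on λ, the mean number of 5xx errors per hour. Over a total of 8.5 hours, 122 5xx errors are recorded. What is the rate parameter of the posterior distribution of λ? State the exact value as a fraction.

Total count 122 over total exposure 8.5 hours.
Conjugate update: add total count to the shape and total exposure to the rate, giving Gamma(132, 43/2).

43/2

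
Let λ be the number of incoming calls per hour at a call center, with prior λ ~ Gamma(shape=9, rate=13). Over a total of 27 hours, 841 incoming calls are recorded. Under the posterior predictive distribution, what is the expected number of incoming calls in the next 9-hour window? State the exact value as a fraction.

765/4

Total count 841 over total exposure 27 hours.
Conjugate update: add total count to the shape and total exposure to the rate, giving Gamma(850, 40).
Predictive mean over a 9-hour window = T·E[λ|data] = 9·850/40 = 765/4.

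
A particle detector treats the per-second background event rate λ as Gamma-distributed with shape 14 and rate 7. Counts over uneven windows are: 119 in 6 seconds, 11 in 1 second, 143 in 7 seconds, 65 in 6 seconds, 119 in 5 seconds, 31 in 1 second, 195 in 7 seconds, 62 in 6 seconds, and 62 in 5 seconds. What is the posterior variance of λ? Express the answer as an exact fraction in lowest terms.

Total count: 119 + 11 + 143 + 65 + 119 + 31 + 195 + 62 + 62 = 807.
Total exposure: 6 + 1 + 7 + 6 + 5 + 1 + 7 + 6 + 5 = 44 seconds.
Conjugate update: add total count to the shape and total exposure to the rate, giving Gamma(821, 51).
Posterior variance = α'/β'² = 821/2601.

821/2601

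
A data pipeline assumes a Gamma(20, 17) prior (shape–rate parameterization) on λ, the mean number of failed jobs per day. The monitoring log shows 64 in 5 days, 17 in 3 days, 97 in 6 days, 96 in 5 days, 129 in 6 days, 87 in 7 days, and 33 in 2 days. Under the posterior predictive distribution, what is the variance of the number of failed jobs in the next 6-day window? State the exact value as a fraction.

20634/289

Total count: 64 + 17 + 97 + 96 + 129 + 87 + 33 = 523.
Total exposure: 5 + 3 + 6 + 5 + 6 + 7 + 2 = 34 days.
The Gamma prior is conjugate for the Poisson rate, so λ | data ~ Gamma(20+523, 17+34) = Gamma(543, 51).
The posterior predictive for a window of length T is Negative Binomial with variance T·α'·(β'+T)/β'² = 6·543·57/2601 = 20634/289.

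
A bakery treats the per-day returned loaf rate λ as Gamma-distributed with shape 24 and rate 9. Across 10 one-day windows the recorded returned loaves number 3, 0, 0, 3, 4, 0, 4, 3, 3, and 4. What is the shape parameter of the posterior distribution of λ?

Total count: 3 + 0 + 0 + 3 + 4 + 0 + 4 + 3 + 3 + 4 = 24.
Total exposure: 10 days.
Posterior: α' = 24 + 24 = 48, β' = 9 + 10 = 19.

48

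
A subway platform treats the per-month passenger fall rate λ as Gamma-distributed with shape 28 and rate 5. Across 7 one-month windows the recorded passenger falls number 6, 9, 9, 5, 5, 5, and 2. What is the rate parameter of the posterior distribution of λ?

12

Total count: 6 + 9 + 9 + 5 + 5 + 5 + 2 = 41.
Total exposure: 7 months.
Gamma(α, β) with Poisson data over total exposure Σt gives posterior Gamma(α+Σx, β+Σt) = Gamma(69, 12).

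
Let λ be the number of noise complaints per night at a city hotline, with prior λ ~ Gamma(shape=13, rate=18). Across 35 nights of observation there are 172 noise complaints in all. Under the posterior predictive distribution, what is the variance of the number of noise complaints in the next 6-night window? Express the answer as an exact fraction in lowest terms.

Total count 172 over total exposure 35 nights.
By Gamma–Poisson conjugacy, the posterior is Gamma(α + Σx, β + Σt) = Gamma(13 + 172, 18 + 35) = Gamma(185, 53).
The posterior predictive for a window of length T is Negative Binomial with variance T·α'·(β'+T)/β'² = 6·185·59/2809 = 65490/2809.

65490/2809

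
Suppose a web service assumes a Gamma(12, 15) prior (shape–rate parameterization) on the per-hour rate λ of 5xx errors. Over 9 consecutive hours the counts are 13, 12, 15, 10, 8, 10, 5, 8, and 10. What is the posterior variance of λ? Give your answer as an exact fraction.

Total count: 13 + 12 + 15 + 10 + 8 + 10 + 5 + 8 + 10 = 91.
Total exposure: 9 hours.
Posterior: α' = 12 + 91 = 103, β' = 15 + 9 = 24.
Posterior variance = α'/β'² = 103/576.

103/576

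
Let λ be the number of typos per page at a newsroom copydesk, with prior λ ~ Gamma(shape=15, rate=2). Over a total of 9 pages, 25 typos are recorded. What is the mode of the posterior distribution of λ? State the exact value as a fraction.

39/11

Total count 25 over total exposure 9 pages.
Conjugate update: add total count to the shape and total exposure to the rate, giving Gamma(40, 11).
Posterior mode = (α'−1)/β' = 39/11.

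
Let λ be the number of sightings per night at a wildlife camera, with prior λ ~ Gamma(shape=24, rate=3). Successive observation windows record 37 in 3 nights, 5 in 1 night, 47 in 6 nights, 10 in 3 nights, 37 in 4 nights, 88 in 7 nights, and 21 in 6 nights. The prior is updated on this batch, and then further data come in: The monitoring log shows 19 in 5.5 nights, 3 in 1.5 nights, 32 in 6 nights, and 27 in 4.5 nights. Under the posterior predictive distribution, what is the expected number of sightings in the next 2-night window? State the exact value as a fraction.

1400/101

Total count: 37 + 5 + 47 + 10 + 37 + 88 + 21 = 245.
Total exposure: 3 + 1 + 6 + 3 + 4 + 7 + 6 = 30 nights.
After the first batch: Gamma(24 + 245, 3 + 30) = Gamma(269, 33).
Total count: 19 + 3 + 32 + 27 = 81.
Total exposure: 5.5 + 1.5 + 6 + 4.5 = 17.5 nights.
After the second batch: Gamma(269 + 81, 33 + 17.5) = Gamma(350, 101/2).
Predictive mean over a 2-night window = T·E[λ|data] = 2·350/(101/2) = 1400/101.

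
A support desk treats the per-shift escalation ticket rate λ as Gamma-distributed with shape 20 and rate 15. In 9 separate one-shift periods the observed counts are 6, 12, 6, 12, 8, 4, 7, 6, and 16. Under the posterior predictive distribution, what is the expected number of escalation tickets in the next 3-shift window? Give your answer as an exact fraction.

Total count: 6 + 12 + 6 + 12 + 8 + 4 + 7 + 6 + 16 = 77.
Total exposure: 9 shifts.
The Gamma prior is conjugate for the Poisson rate, so λ | data ~ Gamma(20+77, 15+9) = Gamma(97, 24).
Predictive mean over a 3-shift window = T·E[λ|data] = 3·97/24 = 97/8.

97/8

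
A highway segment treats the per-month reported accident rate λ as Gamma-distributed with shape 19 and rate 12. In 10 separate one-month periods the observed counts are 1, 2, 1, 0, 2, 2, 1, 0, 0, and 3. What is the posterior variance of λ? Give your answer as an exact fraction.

Total count: 1 + 2 + 1 + 0 + 2 + 2 + 1 + 0 + 0 + 3 = 12.
Total exposure: 10 months.
Gamma(α, β) with Poisson data over total exposure Σt gives posterior Gamma(α+Σx, β+Σt) = Gamma(31, 22).
Posterior variance = α'/β'² = 31/484.

31/484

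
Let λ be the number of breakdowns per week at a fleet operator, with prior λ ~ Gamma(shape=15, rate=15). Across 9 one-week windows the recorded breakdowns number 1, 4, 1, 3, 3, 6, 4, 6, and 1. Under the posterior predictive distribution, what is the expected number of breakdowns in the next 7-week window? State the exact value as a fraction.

77/6

Total count: 1 + 4 + 1 + 3 + 3 + 6 + 4 + 6 + 1 = 29.
Total exposure: 9 weeks.
Gamma(α, β) with Poisson data over total exposure Σt gives posterior Gamma(α+Σx, β+Σt) = Gamma(44, 24).
Predictive mean over a 7-week window = T·E[λ|data] = 7·44/24 = 77/6.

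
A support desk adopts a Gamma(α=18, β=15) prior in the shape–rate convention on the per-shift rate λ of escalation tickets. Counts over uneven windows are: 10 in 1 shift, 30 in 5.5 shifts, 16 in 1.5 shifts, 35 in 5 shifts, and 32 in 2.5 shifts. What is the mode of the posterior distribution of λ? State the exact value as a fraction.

280/61

Total count: 10 + 30 + 16 + 35 + 32 = 123.
Total exposure: 1 + 5.5 + 1.5 + 5 + 2.5 = 15.5 shifts.
Conjugate update: add total count to the shape and total exposure to the rate, giving Gamma(141, 61/2).
Posterior mode = (α'−1)/β' = 140/(61/2) = 280/61.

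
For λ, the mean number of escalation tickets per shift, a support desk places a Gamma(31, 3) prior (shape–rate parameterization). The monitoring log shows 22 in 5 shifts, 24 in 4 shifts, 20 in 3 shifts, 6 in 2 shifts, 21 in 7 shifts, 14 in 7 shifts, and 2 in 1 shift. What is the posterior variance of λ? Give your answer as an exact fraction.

35/256

Total count: 22 + 24 + 20 + 6 + 21 + 14 + 2 = 109.
Total exposure: 5 + 4 + 3 + 2 + 7 + 7 + 1 = 29 shifts.
Conjugate update: add total count to the shape and total exposure to the rate, giving Gamma(140, 32).
Posterior variance = α'/β'² = 140/1024 = 35/256.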